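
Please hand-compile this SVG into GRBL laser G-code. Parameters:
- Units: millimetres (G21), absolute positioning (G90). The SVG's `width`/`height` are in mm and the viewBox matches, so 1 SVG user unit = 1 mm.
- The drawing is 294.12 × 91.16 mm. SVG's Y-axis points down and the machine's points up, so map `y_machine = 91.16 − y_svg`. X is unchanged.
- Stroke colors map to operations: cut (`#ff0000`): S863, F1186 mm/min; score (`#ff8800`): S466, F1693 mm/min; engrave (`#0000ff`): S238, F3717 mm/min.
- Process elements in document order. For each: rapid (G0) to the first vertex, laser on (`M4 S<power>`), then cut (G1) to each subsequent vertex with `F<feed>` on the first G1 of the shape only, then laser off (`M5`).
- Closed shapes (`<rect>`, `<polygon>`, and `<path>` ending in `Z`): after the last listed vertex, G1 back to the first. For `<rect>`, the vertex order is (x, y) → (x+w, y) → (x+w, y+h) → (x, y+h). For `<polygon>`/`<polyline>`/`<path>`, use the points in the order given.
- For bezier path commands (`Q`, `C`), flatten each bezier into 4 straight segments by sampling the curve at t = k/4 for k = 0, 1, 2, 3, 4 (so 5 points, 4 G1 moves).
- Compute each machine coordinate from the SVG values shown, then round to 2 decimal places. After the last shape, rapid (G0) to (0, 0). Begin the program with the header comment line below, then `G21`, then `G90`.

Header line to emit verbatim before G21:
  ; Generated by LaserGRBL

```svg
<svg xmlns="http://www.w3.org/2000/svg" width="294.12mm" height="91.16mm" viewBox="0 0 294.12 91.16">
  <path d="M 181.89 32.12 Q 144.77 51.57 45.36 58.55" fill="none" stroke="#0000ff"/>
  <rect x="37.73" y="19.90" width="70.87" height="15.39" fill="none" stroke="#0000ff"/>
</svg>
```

; Generated by LaserGRBL
G21
G90
G0 X181.89 Y59.04
M4 S238
G1 X159.44 Y50.09 F3717
G1 X129.20 Y42.71
G1 X91.17 Y36.88
G1 X45.36 Y32.61
M5
G0 X37.73 Y71.26
M4 S238
G1 X108.60 Y71.26 F3717
G1 X108.60 Y55.87
G1 X37.73 Y55.87
G1 X37.73 Y71.26
M5
G0 X0.00 Y0.00

1 u = 1 mm; y_m = 91.16 − y.

[1] `<path>` quadratic bezier, #0000ff→engrave S238 F3717: (181.89,59.04) → (159.44,50.09) → (129.20,42.71) → (91.17,36.88) → (45.36,32.61)

[2] `<rect>` rectangle, #0000ff→engrave S238 F3717: (37.73,71.26) → (108.60,71.26) → (108.60,55.87) → (37.73,55.87) → (37.73,71.26) (closed)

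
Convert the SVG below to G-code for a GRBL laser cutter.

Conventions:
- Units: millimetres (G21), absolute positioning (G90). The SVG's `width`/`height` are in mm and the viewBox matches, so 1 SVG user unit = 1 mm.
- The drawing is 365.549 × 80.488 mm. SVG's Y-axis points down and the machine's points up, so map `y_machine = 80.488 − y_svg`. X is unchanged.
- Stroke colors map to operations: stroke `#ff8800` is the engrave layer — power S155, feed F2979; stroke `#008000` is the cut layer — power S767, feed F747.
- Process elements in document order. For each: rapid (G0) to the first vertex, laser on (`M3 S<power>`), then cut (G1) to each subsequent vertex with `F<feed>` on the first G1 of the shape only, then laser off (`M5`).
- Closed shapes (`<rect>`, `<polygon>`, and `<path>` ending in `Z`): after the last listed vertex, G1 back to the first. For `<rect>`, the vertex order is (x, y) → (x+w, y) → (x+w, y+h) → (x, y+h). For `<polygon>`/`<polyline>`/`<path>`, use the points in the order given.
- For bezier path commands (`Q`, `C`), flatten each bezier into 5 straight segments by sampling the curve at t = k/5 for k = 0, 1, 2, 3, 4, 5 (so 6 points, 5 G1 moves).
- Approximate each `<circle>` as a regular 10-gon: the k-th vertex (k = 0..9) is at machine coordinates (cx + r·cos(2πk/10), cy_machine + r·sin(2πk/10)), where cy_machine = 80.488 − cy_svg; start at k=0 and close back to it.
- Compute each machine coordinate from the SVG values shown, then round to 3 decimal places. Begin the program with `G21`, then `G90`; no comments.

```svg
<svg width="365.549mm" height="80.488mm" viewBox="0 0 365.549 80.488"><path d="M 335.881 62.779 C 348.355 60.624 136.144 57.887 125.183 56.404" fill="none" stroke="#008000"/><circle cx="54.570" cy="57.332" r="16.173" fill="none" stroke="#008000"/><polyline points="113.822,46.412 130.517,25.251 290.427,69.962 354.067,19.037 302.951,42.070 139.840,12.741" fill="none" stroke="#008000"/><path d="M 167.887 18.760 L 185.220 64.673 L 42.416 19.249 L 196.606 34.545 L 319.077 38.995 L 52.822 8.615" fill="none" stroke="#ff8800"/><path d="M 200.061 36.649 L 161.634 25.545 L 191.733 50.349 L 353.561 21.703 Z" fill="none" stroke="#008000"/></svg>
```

viewBox `0 0 365.549 80.488` with mm width/height → 1 unit = 1 mm. Flip: y_m = 80.488 − y_svg.

**Shape 1** — `<path>` cubic bezier, stroke `#008000` → cut (S767, F747). Control points (SVG): P0=(335.881,62.779), P1=(348.355,60.624), P2=(136.144,57.887), P3=(125.183,56.404); sampled at t=k/5. Machine vertices: (335.881,17.709) → (319.811,19.057) → (270.261,20.457) → (207.676,21.820) → (152.502,23.058) → (125.183,24.084). Open path.

**Shape 2** — `<circle>` circle, stroke `#008000` → cut (S767, F747). Machine vertices: (70.743,23.156) → (67.654,32.662) → (59.568,38.537) → (49.572,38.537) → (41.486,32.662) → (38.397,23.156) → (41.486,13.650) → (49.572,7.775) → (59.568,7.775) → (67.654,13.650) → (70.743,23.156). Closed: final G1 returns to the first vertex.

**Shape 3** — `<polyline>` open polyline, stroke `#008000` → cut (S767, F747). Machine vertices: (113.822,34.076) → (130.517,55.237) → (290.427,10.526) → (354.067,61.451) → (302.951,38.418) → (139.840,67.747). Open path.

**Shape 4** — `<path>` open polyline, stroke `#ff8800` → engrave (S155, F2979). Machine vertices: (167.887,61.728) → (185.220,15.815) → (42.416,61.239) → (196.606,45.943) → (319.077,41.493) → (52.822,71.873). Open path.

**Shape 5** — `<path>` closed polygon, stroke `#008000` → cut (S767, F747). Machine vertices: (200.061,43.839) → (161.634,54.943) → (191.733,30.139) → (353.561,58.785) → (200.061,43.839). Closed: final G1 returns to the first vertex.

G21
G90
G0 X335.881 Y17.709
M3 S767
G1 X319.811 Y19.057 F747
G1 X270.261 Y20.457
G1 X207.676 Y21.820
G1 X152.502 Y23.058
G1 X125.183 Y24.084
M5
G0 X70.743 Y23.156
M3 S767
G1 X67.654 Y32.662 F747
G1 X59.568 Y38.537
G1 X49.572 Y38.537
G1 X41.486 Y32.662
G1 X38.397 Y23.156
G1 X41.486 Y13.650
G1 X49.572 Y7.775
G1 X59.568 Y7.775
G1 X67.654 Y13.650
G1 X70.743 Y23.156
M5
G0 X113.822 Y34.076
M3 S767
G1 X130.517 Y55.237 F747
G1 X290.427 Y10.526
G1 X354.067 Y61.451
G1 X302.951 Y38.418
G1 X139.840 Y67.747
M5
G0 X167.887 Y61.728
M3 S155
G1 X185.220 Y15.815 F2979
G1 X42.416 Y61.239
G1 X196.606 Y45.943
G1 X319.077 Y41.493
G1 X52.822 Y71.873
M5
G0 X200.061 Y43.839
M3 S767
G1 X161.634 Y54.943 F747
G1 X191.733 Y30.139
G1 X353.561 Y58.785
G1 X200.061 Y43.839
M5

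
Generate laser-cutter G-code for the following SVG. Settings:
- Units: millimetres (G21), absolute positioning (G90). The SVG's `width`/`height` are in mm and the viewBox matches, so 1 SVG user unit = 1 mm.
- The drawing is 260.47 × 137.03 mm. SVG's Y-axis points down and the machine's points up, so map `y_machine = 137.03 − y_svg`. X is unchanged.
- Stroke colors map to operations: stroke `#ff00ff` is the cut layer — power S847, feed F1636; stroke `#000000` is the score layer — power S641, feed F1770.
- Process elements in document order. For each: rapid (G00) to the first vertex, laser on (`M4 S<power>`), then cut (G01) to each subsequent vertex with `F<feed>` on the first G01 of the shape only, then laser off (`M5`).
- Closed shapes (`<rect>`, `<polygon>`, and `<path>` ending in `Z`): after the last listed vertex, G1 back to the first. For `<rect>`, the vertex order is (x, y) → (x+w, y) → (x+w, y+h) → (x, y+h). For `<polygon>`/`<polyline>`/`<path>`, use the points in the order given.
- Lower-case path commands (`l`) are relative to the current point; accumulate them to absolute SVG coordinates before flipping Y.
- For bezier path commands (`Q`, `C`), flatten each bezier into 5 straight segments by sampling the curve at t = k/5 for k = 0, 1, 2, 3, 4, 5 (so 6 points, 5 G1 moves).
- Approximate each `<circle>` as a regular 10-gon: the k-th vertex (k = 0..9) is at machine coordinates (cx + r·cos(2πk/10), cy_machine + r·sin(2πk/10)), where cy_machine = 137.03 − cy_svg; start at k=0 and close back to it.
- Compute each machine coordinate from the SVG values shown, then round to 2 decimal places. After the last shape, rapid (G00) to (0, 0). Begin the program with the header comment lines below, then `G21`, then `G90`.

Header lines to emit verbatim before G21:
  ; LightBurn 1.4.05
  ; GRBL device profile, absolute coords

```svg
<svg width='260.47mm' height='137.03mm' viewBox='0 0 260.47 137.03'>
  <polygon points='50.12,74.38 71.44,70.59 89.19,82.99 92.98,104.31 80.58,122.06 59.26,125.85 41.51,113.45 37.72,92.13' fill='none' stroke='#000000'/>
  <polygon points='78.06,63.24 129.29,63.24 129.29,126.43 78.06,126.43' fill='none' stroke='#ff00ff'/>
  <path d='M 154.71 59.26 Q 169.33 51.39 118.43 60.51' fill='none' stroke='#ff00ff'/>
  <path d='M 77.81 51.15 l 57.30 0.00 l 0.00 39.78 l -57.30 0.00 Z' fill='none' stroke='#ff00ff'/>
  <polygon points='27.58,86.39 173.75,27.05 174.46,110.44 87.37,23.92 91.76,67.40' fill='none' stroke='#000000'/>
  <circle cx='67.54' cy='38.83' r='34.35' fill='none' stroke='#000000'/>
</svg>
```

; LightBurn 1.4.05
; GRBL device profile, absolute coords
G21
G90
G00 X50.12 Y62.65
M4 S641
G01 X71.44 Y66.44 F1770
G01 X89.19 Y54.04
G01 X92.98 Y32.72
G01 X80.58 Y14.97
G01 X59.26 Y11.18
G01 X41.51 Y23.58
G01 X37.72 Y44.90
G01 X50.12 Y62.65
M5
G00 X78.06 Y73.79
M4 S847
G01 X129.29 Y73.79 F1636
G01 X129.29 Y10.60
G01 X78.06 Y10.60
G01 X78.06 Y73.79
M5
G00 X154.71 Y77.77
M4 S847
G01 X157.94 Y80.24 F1636
G01 X155.92 Y81.35
G01 X148.67 Y81.10
G01 X136.17 Y79.49
G01 X118.43 Y76.52
M5
G00 X77.81 Y85.88
M4 S847
G01 X135.11 Y85.88 F1636
G01 X135.11 Y46.10
G01 X77.81 Y46.10
G01 X77.81 Y85.88
M5
G00 X27.58 Y50.64
M4 S641
G01 X173.75 Y109.98 F1770
G01 X174.46 Y26.59
G01 X87.37 Y113.11
G01 X91.76 Y69.63
G01 X27.58 Y50.64
M5
G00 X101.89 Y98.20
M4 S641
G01 X95.33 Y118.39 F1770
G01 X78.15 Y130.87
G01 X56.93 Y130.87
G01 X39.75 Y118.39
G01 X33.19 Y98.20
G01 X39.75 Y78.01
G01 X56.93 Y65.53
G01 X78.15 Y65.53
G01 X95.33 Y78.01
G01 X101.89 Y98.20
M5
G00 X0.00 Y0.00

Since the viewBox matches the mm dimensions, user units are millimetres directly. The only transform is the Y-flip y_m = 137.03 − y_svg.

Shape 1 is a regular polygon drawn with `<polygon>`. Its stroke #000000 means score at S641, F1770. After flipping Y the toolpath is (50.12,62.65) → (71.44,66.44) → (89.19,54.04) → (92.98,32.72) → (80.58,14.97) → (59.26,11.18) → (41.51,23.58) → (37.72,44.90) → (50.12,62.65), returning to the start.

Shape 2 is a rectangle drawn with `<polygon>`. Its stroke #ff00ff means cut at S847, F1636. After flipping Y the toolpath is (78.06,73.79) → (129.29,73.79) → (129.29,10.60) → (78.06,10.60) → (78.06,73.79), returning to the start.

Shape 3 is a quadratic bezier drawn with `<path>`. Its stroke #ff00ff means cut at S847, F1636. After flipping Y the toolpath is (154.71,77.77) → (157.94,80.24) → (155.92,81.35) → (148.67,81.10) → (136.17,79.49) → (118.43,76.52).

Shape 4 is a rectangle drawn with `<path>`. Its stroke #ff00ff means cut at S847, F1636. After flipping Y the toolpath is (77.81,85.88) → (135.11,85.88) → (135.11,46.10) → (77.81,46.10) → (77.81,85.88), returning to the start.

Shape 5 is a closed polygon drawn with `<polygon>`. Its stroke #000000 means score at S641, F1770. After flipping Y the toolpath is (27.58,50.64) → (173.75,109.98) → (174.46,26.59) → (87.37,113.11) → (91.76,69.63) → (27.58,50.64), returning to the start.

Shape 6 is a circle drawn with `<circle>`. Its stroke #000000 means score at S641, F1770. After flipping Y the toolpath is (101.89,98.20) → (95.33,118.39) → (78.15,130.87) → (56.93,130.87) → (39.75,118.39) → (33.19,98.20) → (39.75,78.01) → (56.93,65.53) → (78.15,65.53) → (95.33,78.01) → (101.89,98.20), returning to the start.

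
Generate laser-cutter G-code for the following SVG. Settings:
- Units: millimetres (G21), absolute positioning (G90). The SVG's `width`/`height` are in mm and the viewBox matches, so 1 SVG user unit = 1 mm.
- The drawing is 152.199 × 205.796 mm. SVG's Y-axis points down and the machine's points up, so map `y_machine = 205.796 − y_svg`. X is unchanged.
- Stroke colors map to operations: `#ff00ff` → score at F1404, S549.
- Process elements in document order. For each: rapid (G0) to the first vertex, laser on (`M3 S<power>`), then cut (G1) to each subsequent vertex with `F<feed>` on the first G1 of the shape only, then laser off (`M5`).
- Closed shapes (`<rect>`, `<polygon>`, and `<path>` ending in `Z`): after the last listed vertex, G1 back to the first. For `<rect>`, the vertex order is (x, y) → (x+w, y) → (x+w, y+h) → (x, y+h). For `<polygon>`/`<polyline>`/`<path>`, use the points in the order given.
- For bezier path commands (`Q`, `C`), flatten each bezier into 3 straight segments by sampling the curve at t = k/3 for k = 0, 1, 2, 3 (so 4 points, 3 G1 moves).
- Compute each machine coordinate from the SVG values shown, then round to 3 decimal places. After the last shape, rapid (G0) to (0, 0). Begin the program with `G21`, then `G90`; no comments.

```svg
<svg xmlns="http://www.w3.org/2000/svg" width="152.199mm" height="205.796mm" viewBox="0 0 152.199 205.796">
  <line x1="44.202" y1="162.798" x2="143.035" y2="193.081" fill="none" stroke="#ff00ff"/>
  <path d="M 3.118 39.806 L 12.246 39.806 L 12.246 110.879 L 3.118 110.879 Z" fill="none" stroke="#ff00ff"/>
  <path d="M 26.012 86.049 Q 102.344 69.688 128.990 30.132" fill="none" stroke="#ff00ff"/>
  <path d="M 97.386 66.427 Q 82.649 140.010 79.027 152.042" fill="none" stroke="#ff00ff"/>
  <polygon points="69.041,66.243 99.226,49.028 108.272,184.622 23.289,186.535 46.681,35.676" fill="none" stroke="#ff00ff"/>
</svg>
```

G21
G90
G0 X44.202 Y42.998
M3 S549
G1 X143.035 Y12.715 F1404
M5
G0 X3.118 Y165.990
M3 S549
G1 X12.246 Y165.990 F1404
G1 X12.246 Y94.917
G1 X3.118 Y94.917
G1 X3.118 Y165.990
M5
G0 X26.012 Y119.747
M3 S549
G1 X71.379 Y133.232 F1404
G1 X105.705 Y151.871
G1 X128.990 Y175.664
M5
G0 X97.386 Y139.369
M3 S549
G1 X88.796 Y97.153 F1404
G1 X82.677 Y68.614
G1 X79.027 Y53.754
M5
G0 X69.041 Y139.553
M3 S549
G1 X99.226 Y156.768 F1404
G1 X108.272 Y21.174
G1 X23.289 Y19.261
G1 X46.681 Y170.120
G1 X69.041 Y139.553
M5
G0 X0.000 Y0.000

Since the viewBox matches the mm dimensions, user units are millimetres directly. The only transform is the Y-flip y_m = 205.796 − y_svg.

Shape 1 is a line segment drawn with `<line>`. Its stroke #ff00ff means score at S549, F1404. After flipping Y the toolpath is (44.202,42.998) → (143.035,12.715).

Shape 2 is a rectangle drawn with `<path>`. Its stroke #ff00ff means score at S549, F1404. After flipping Y the toolpath is (3.118,165.990) → (12.246,165.990) → (12.246,94.917) → (3.118,94.917) → (3.118,165.990), returning to the start.

Shape 3 is a quadratic bezier drawn with `<path>`. Its stroke #ff00ff means score at S549, F1404. After flipping Y the toolpath is (26.012,119.747) → (71.379,133.232) → (105.705,151.871) → (128.990,175.664).

Shape 4 is a quadratic bezier drawn with `<path>`. Its stroke #ff00ff means score at S549, F1404. After flipping Y the toolpath is (97.386,139.369) → (88.796,97.153) → (82.677,68.614) → (79.027,53.754).

Shape 5 is a closed polygon drawn with `<polygon>`. Its stroke #ff00ff means score at S549, F1404. After flipping Y the toolpath is (69.041,139.553) → (99.226,156.768) → (108.272,21.174) → (23.289,19.261) → (46.681,170.120) → (69.041,139.553), returning to the start.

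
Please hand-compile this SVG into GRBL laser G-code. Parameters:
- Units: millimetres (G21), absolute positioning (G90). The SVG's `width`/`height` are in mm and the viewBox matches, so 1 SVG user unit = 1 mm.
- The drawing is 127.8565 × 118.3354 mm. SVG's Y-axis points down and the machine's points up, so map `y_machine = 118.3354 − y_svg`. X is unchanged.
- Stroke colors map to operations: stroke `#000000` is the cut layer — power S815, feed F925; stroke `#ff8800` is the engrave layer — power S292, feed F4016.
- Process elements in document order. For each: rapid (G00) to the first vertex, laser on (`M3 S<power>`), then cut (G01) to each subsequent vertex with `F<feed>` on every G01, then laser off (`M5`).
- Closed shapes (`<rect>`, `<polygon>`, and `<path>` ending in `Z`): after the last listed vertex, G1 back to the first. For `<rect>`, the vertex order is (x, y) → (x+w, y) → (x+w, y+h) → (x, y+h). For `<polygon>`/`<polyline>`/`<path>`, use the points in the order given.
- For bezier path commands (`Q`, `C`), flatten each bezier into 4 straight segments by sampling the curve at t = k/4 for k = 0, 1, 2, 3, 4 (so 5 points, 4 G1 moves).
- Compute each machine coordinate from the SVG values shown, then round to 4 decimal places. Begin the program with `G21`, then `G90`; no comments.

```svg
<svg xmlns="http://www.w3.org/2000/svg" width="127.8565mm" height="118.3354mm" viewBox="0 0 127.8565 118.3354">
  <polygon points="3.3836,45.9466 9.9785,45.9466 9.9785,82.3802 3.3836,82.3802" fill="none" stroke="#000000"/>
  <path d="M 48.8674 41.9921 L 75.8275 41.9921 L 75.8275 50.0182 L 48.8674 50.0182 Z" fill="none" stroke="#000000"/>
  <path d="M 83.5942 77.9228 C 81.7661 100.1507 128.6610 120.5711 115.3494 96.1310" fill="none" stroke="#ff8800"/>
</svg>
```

1 u = 1 mm; y_m = 118.3354 − y.

[1] `<polygon>` rectangle, #000000→cut S815 F925: (3.3836,72.3888) → (9.9785,72.3888) → (9.9785,35.9552) → (3.3836,35.9552) → (3.3836,72.3888) (closed)

[2] `<path>` rectangle, #000000→cut S815 F925: (48.8674,76.3433) → (75.8275,76.3433) → (75.8275,68.3172) → (48.8674,68.3172) → (48.8674,76.3433) (closed)

[3] `<path>` cubic bezier, #ff8800→engrave S292 F4016: (83.5942,40.4126) → (89.6567,24.7533) → (103.7781,13.8080) → (115.7464,11.6130) → (115.3494,22.2044)

G21
G90
G00 X3.3836 Y72.3888
M3 S815
G01 X9.9785 Y72.3888 F925
G01 X9.9785 Y35.9552 F925
G01 X3.3836 Y35.9552 F925
G01 X3.3836 Y72.3888 F925
M5
G00 X48.8674 Y76.3433
M3 S815
G01 X75.8275 Y76.3433 F925
G01 X75.8275 Y68.3172 F925
G01 X48.8674 Y68.3172 F925
G01 X48.8674 Y76.3433 F925
M5
G00 X83.5942 Y40.4126
M3 S292
G01 X89.6567 Y24.7533 F4016
G01 X103.7781 Y13.8080 F4016
G01 X115.7464 Y11.6130 F4016
G01 X115.3494 Y22.2044 F4016
M5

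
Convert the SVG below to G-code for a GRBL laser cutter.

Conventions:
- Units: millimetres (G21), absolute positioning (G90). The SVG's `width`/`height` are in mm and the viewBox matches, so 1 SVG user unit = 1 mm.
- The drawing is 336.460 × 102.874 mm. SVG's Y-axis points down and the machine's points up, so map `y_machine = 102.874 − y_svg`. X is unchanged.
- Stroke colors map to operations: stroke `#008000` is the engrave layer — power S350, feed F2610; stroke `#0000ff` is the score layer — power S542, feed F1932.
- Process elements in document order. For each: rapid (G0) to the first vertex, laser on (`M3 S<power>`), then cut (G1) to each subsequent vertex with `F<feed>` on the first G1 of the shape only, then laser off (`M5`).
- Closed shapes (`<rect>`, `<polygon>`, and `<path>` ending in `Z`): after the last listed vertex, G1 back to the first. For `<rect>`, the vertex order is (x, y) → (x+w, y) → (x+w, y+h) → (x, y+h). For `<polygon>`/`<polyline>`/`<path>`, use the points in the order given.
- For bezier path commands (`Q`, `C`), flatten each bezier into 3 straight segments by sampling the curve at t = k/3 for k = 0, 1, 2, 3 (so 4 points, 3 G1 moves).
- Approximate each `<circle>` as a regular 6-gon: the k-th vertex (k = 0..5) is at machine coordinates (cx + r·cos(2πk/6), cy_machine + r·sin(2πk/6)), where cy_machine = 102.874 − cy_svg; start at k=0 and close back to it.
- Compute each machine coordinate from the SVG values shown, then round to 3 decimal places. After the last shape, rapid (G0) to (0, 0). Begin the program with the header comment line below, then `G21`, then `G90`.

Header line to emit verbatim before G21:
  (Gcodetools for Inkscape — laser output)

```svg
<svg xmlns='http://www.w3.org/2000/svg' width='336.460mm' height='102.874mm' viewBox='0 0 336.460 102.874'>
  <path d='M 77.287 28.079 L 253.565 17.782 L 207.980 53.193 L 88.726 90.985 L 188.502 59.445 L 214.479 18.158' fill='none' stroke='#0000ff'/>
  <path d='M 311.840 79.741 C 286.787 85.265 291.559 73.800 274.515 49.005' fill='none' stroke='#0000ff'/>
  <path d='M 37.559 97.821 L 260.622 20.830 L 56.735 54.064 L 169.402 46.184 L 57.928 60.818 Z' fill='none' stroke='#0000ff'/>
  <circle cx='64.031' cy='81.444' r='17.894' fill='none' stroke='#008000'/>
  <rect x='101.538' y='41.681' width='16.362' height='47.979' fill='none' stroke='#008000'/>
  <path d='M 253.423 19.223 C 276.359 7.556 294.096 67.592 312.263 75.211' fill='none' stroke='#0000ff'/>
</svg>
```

1 u = 1 mm; y_m = 102.874 − y.

[1] `<path>` open polyline, #0000ff→score S542 F1932: (77.287,74.795) → (253.565,85.092) → (207.980,49.681) → (88.726,11.889) → (188.502,43.429) → (214.479,84.716)

[2] `<path>` cubic bezier, #0000ff→score S542 F1932: (311.840,23.133) → (294.816,23.136) → (286.200,33.653) → (274.515,53.869)

[3] `<path>` closed polygon, #0000ff→score S542 F1932: (37.559,5.053) → (260.622,82.044) → (56.735,48.810) → (169.402,56.690) → (57.928,42.056) → (37.559,5.053) (closed)

[4] `<circle>` circle, #008000→engrave S350 F2610: (81.925,21.430) → (72.978,36.927) → (55.084,36.927) → (46.137,21.430) → (55.084,5.933) → (72.978,5.933) → (81.925,21.430) (closed)

[5] `<rect>` rectangle, #008000→engrave S350 F2610: (101.538,61.193) → (117.900,61.193) → (117.900,13.214) → (101.538,13.214) → (101.538,61.193) (closed)

[6] `<path>` cubic bezier, #0000ff→score S542 F1932: (253.423,83.651) → (274.834,76.014) → (294.031,48.157) → (312.263,27.663)

(Gcodetools for Inkscape — laser output)
G21
G90
G0 X77.287 Y74.795
M3 S542
G1 X253.565 Y85.092 F1932
G1 X207.980 Y49.681
G1 X88.726 Y11.889
G1 X188.502 Y43.429
G1 X214.479 Y84.716
M5
G0 X311.840 Y23.133
M3 S542
G1 X294.816 Y23.136 F1932
G1 X286.200 Y33.653
G1 X274.515 Y53.869
M5
G0 X37.559 Y5.053
M3 S542
G1 X260.622 Y82.044 F1932
G1 X56.735 Y48.810
G1 X169.402 Y56.690
G1 X57.928 Y42.056
G1 X37.559 Y5.053
M5
G0 X81.925 Y21.430
M3 S350
G1 X72.978 Y36.927 F2610
G1 X55.084 Y36.927
G1 X46.137 Y21.430
G1 X55.084 Y5.933
G1 X72.978 Y5.933
G1 X81.925 Y21.430
M5
G0 X101.538 Y61.193
M3 S350
G1 X117.900 Y61.193 F2610
G1 X117.900 Y13.214
G1 X101.538 Y13.214
G1 X101.538 Y61.193
M5
G0 X253.423 Y83.651
M3 S542
G1 X274.834 Y76.014 F1932
G1 X294.031 Y48.157
G1 X312.263 Y27.663
M5
G0 X0.000 Y0.000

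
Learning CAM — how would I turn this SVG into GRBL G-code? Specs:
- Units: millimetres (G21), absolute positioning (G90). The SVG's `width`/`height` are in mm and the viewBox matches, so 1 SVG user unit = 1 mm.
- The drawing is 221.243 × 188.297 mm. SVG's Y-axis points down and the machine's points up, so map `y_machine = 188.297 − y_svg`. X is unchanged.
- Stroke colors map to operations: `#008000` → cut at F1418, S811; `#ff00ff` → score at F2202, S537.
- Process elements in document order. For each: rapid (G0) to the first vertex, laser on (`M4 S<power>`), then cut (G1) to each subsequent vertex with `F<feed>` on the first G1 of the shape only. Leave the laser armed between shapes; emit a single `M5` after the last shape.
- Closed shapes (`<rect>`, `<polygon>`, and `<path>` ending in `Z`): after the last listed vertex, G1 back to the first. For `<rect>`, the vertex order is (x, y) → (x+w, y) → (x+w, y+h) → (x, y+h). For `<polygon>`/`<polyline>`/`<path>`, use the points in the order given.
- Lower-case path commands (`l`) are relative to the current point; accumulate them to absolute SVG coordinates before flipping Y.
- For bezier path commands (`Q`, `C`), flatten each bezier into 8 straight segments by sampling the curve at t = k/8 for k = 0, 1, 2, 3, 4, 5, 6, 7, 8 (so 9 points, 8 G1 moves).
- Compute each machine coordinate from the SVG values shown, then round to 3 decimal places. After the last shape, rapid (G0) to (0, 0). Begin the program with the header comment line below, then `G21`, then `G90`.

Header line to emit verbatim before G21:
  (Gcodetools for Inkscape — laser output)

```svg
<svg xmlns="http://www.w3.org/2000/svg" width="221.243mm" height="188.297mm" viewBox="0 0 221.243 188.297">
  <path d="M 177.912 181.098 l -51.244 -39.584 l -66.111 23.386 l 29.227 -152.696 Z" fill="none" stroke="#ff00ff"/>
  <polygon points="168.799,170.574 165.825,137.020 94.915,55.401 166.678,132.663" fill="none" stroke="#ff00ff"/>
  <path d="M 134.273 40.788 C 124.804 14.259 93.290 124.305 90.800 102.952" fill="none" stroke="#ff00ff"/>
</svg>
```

viewBox `0 0 221.243 188.297` with mm width/height → 1 unit = 1 mm. Flip: y_m = 188.297 − y_svg.

**Shape 1** — `<path>` closed polygon, stroke `#ff00ff` → score (S537, F2202). Machine vertices: (177.912,7.199) → (126.668,46.783) → (60.557,23.397) → (89.784,176.093) → (177.912,7.199). Closed: final G1 returns to the first vertex.

**Shape 2** — `<polygon>` closed polygon, stroke `#ff00ff` → score (S537, F2202). Machine vertices: (168.799,17.723) → (165.825,51.277) → (94.915,132.896) → (166.678,55.634) → (168.799,17.723). Closed: final G1 returns to the first vertex.

**Shape 3** — `<path>` cubic bezier, stroke `#ff00ff` → score (S537, F2202). Control points (SVG): P0=(134.273,40.788), P1=(124.804,14.259), P2=(93.290,124.305), P3=(90.800,102.952); sampled at t=k/8. Machine vertices: (134.273,147.509) → (129.789,151.579) → (123.836,145.985) → (117.013,133.868) → (109.919,118.368) → (103.153,102.625) → (97.312,89.780) → (92.995,82.974) → (90.800,85.345). Open path.

(Gcodetools for Inkscape — laser output)
G21
G90
G0 X177.912 Y7.199
M4 S537
G1 X126.668 Y46.783 F2202
G1 X60.557 Y23.397
G1 X89.784 Y176.093
G1 X177.912 Y7.199
G0 X168.799 Y17.723
M4 S537
G1 X165.825 Y51.277 F2202
G1 X94.915 Y132.896
G1 X166.678 Y55.634
G1 X168.799 Y17.723
G0 X134.273 Y147.509
M4 S537
G1 X129.789 Y151.579 F2202
G1 X123.836 Y145.985
G1 X117.013 Y133.868
G1 X109.919 Y118.368
G1 X103.153 Y102.625
G1 X97.312 Y89.780
G1 X92.995 Y82.974
G1 X90.800 Y85.345
M5
G0 X0.000 Y0.000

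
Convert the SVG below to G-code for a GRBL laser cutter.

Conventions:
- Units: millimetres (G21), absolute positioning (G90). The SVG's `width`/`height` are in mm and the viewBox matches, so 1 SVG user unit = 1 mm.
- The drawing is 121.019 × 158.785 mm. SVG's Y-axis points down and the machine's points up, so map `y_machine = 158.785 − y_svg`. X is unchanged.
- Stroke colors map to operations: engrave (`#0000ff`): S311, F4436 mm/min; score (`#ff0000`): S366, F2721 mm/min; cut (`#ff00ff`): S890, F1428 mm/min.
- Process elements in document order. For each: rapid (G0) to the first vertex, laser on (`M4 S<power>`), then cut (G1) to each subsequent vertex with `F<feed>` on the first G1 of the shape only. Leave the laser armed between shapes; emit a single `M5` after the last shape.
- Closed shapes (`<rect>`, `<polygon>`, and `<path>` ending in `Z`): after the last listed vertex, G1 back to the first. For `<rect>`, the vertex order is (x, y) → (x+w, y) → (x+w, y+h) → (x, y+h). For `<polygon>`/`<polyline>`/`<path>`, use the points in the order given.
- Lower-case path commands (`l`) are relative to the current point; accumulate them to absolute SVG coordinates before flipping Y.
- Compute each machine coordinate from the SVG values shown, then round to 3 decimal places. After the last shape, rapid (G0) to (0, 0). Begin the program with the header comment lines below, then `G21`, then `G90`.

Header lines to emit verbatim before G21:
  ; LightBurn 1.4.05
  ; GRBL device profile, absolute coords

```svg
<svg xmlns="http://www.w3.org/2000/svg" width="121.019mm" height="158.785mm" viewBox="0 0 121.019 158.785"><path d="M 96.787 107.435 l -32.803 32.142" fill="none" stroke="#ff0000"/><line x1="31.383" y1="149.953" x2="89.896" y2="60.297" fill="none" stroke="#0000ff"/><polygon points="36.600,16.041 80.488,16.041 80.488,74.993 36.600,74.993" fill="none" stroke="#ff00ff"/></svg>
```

1 u = 1 mm; y_m = 158.785 − y.

[1] `<path>` line segment, #ff0000→score S366 F2721: (96.787,51.350) → (63.984,19.208)

[2] `<line>` line segment, #0000ff→engrave S311 F4436: (31.383,8.832) → (89.896,98.488)

[3] `<polygon>` rectangle, #ff00ff→cut S890 F1428: (36.600,142.744) → (80.488,142.744) → (80.488,83.792) → (36.600,83.792) → (36.600,142.744) (closed)

; LightBurn 1.4.05
; GRBL device profile, absolute coords
G21
G90
G0 X96.787 Y51.350
M4 S366
G1 X63.984 Y19.208 F2721
G0 X31.383 Y8.832
M4 S311
G1 X89.896 Y98.488 F4436
G0 X36.600 Y142.744
M4 S890
G1 X80.488 Y142.744 F1428
G1 X80.488 Y83.792
G1 X36.600 Y83.792
G1 X36.600 Y142.744
M5
G0 X0.000 Y0.000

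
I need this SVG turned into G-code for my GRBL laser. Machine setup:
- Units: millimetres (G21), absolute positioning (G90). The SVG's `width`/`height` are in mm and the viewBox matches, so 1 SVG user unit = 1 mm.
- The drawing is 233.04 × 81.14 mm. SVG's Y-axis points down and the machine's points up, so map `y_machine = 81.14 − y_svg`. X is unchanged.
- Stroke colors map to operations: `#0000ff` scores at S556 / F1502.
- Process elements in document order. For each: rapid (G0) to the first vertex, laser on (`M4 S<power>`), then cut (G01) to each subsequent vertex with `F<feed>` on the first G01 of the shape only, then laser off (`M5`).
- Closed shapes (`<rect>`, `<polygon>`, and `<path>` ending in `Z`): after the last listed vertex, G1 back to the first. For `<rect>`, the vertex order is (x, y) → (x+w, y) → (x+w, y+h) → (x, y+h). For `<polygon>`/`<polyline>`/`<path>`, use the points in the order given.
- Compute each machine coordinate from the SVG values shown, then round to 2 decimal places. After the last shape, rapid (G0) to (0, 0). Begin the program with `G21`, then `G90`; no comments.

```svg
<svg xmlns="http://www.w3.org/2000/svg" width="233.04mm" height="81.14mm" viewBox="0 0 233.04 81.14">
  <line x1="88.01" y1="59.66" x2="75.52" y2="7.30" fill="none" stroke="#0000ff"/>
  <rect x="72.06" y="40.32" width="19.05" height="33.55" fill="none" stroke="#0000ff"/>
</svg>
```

Since the viewBox matches the mm dimensions, user units are millimetres directly. The only transform is the Y-flip y_m = 81.14 − y_svg.

Shape 1 is a line segment drawn with `<line>`. Its stroke #0000ff means score at S556, F1502. After flipping Y the toolpath is (88.01,21.48) → (75.52,73.84).

Shape 2 is a rectangle drawn with `<rect>`. Its stroke #0000ff means score at S556, F1502. After flipping Y the toolpath is (72.06,40.82) → (91.11,40.82) → (91.11,7.27) → (72.06,7.27) → (72.06,40.82), returning to the start.

G21
G90
G0 X88.01 Y21.48
M4 S556
G01 X75.52 Y73.84 F1502
M5
G0 X72.06 Y40.82
M4 S556
G01 X91.11 Y40.82 F1502
G01 X91.11 Y7.27
G01 X72.06 Y7.27
G01 X72.06 Y40.82
M5
G0 X0.00 Y0.00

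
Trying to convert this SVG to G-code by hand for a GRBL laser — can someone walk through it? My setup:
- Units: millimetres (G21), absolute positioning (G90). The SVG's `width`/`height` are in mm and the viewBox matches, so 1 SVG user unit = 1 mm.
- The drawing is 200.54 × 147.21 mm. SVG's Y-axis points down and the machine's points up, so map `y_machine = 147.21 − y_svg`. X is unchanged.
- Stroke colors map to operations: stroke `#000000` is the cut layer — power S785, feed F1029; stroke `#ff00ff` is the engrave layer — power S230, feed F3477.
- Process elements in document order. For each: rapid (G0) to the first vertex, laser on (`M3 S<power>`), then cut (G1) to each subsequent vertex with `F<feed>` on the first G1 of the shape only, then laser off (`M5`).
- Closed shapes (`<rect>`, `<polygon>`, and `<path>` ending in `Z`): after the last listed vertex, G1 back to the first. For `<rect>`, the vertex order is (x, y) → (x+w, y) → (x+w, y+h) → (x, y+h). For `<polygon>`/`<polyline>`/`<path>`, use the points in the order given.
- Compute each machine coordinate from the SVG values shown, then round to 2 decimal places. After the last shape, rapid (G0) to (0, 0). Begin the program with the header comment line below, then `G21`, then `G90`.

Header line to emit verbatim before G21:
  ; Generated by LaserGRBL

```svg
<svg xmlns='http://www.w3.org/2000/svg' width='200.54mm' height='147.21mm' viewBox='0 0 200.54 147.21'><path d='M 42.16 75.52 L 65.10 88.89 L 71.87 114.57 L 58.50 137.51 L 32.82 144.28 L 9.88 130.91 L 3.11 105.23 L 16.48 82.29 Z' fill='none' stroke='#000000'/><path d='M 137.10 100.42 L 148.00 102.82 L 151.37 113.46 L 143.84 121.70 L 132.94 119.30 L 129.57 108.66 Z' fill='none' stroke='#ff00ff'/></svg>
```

viewBox `0 0 200.54 147.21` with mm width/height → 1 unit = 1 mm. Flip: y_m = 147.21 − y_svg.

**Shape 1** — `<path>` regular polygon, stroke `#000000` → cut (S785, F1029). Machine vertices: (42.16,71.69) → (65.10,58.32) → (71.87,32.64) → (58.50,9.70) → (32.82,2.93) → (9.88,16.30) → (3.11,41.98) → (16.48,64.92) → (42.16,71.69). Closed: final G1 returns to the first vertex.

**Shape 2** — `<path>` regular polygon, stroke `#ff00ff` → engrave (S230, F3477). Machine vertices: (137.10,46.79) → (148.00,44.39) → (151.37,33.75) → (143.84,25.51) → (132.94,27.91) → (129.57,38.55) → (137.10,46.79). Closed: final G1 returns to the first vertex.

; Generated by LaserGRBL
G21
G90
G0 X42.16 Y71.69
M3 S785
G1 X65.10 Y58.32 F1029
G1 X71.87 Y32.64
G1 X58.50 Y9.70
G1 X32.82 Y2.93
G1 X9.88 Y16.30
G1 X3.11 Y41.98
G1 X16.48 Y64.92
G1 X42.16 Y71.69
M5
G0 X137.10 Y46.79
M3 S230
G1 X148.00 Y44.39 F3477
G1 X151.37 Y33.75
G1 X143.84 Y25.51
G1 X132.94 Y27.91
G1 X129.57 Y38.55
G1 X137.10 Y46.79
M5
G0 X0.00 Y0.00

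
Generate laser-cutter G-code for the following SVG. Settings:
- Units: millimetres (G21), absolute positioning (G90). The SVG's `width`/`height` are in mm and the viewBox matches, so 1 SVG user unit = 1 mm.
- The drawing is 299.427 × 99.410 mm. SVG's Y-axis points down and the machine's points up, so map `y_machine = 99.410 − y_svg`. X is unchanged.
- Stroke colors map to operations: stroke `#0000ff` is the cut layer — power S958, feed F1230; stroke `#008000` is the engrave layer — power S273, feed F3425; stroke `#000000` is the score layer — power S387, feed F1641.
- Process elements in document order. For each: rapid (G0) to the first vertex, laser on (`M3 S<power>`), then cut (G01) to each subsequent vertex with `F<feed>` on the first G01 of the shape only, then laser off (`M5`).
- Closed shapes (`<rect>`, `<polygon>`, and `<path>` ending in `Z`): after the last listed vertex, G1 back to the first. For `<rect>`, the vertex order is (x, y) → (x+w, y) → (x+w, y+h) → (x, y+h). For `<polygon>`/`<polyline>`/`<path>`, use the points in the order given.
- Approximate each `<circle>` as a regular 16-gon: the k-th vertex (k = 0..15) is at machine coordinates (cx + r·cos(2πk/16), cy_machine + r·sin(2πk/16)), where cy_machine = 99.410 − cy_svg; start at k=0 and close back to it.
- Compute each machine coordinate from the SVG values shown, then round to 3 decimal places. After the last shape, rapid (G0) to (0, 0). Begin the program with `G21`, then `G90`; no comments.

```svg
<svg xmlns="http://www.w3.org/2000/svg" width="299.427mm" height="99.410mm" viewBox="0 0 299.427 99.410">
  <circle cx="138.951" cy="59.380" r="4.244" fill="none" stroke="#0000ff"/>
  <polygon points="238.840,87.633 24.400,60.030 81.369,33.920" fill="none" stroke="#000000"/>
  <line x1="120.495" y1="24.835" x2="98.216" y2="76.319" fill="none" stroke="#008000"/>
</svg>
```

1 u = 1 mm; y_m = 99.410 − y.

[1] `<circle>` circle, #0000ff→cut S958 F1230: (143.195,40.030) → (142.872,41.654) → (141.952,43.031) → (140.575,43.951) → (138.951,44.274) → (137.327,43.951) → (135.950,43.031) → (135.030,41.654) → (134.707,40.030) → (135.030,38.406) → (135.950,37.029) → (137.327,36.109) → (138.951,35.786) → (140.575,36.109) → (141.952,37.029) → (142.872,38.406) → (143.195,40.030) (closed)

[2] `<polygon>` closed polygon, #000000→score S387 F1641: (238.840,11.777) → (24.400,39.380) → (81.369,65.490) → (238.840,11.777) (closed)

[3] `<line>` line segment, #008000→engrave S273 F3425: (120.495,74.575) → (98.216,23.091)

G21
G90
G0 X143.195 Y40.030
M3 S958
G01 X142.872 Y41.654 F1230
G01 X141.952 Y43.031
G01 X140.575 Y43.951
G01 X138.951 Y44.274
G01 X137.327 Y43.951
G01 X135.950 Y43.031
G01 X135.030 Y41.654
G01 X134.707 Y40.030
G01 X135.030 Y38.406
G01 X135.950 Y37.029
G01 X137.327 Y36.109
G01 X138.951 Y35.786
G01 X140.575 Y36.109
G01 X141.952 Y37.029
G01 X142.872 Y38.406
G01 X143.195 Y40.030
M5
G0 X238.840 Y11.777
M3 S387
G01 X24.400 Y39.380 F1641
G01 X81.369 Y65.490
G01 X238.840 Y11.777
M5
G0 X120.495 Y74.575
M3 S273
G01 X98.216 Y23.091 F3425
M5
G0 X0.000 Y0.000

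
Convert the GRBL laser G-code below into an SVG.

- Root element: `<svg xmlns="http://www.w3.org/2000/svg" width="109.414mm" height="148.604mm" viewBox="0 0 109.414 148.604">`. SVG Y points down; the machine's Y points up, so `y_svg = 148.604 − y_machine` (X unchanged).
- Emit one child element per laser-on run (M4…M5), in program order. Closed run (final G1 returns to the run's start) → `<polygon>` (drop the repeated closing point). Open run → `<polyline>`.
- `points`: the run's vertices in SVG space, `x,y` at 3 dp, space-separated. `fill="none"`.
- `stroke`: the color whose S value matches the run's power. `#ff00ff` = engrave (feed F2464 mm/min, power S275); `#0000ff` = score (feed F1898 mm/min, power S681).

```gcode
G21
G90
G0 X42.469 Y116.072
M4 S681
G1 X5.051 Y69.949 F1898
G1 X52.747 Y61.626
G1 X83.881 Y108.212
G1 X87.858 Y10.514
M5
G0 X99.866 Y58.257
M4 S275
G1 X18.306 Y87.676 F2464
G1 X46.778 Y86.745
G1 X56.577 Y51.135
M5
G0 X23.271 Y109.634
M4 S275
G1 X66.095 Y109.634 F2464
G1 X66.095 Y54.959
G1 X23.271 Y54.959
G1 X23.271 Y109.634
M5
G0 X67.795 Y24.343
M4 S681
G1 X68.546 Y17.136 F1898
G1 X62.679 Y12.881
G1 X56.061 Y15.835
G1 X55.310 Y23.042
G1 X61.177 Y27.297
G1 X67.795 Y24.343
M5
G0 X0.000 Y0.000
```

Each laser-on run becomes one SVG element. Flip Y back into SVG space with y_svg = 148.604 − y_machine.

Run 1: power S681 maps to stroke `#0000ff` (score). The run is open, so emit a `<polyline>` with points (Y-flipped): 42.469,32.532 5.051,78.655 52.747,86.978 83.881,40.392 87.858,138.090.

Run 2: S275 ⇒ engrave layer `#ff00ff`. The run is open, so emit a `<polyline>` with points (Y-flipped): 99.866,90.347 18.306,60.928 46.778,61.859 56.577,97.469.

Run 3: the run's S275 means `#ff00ff` (engrave). The run returns to its start, so emit a `<polygon>` with points (Y-flipped): 23.271,38.970 66.095,38.970 66.095,93.645 23.271,93.645.

Run 4: power S681 maps to stroke `#0000ff` (score). The run returns to its start, so emit a `<polygon>` with points (Y-flipped): 67.795,124.261 68.546,131.468 62.679,135.723 56.061,132.769 55.310,125.562 61.177,121.307.

<svg xmlns="http://www.w3.org/2000/svg" width="109.414mm" height="148.604mm" viewBox="0 0 109.414 148.604">
  <polyline points="42.469,32.532 5.051,78.655 52.747,86.978 83.881,40.392 87.858,138.090" fill="none" stroke="#0000ff"/>
  <polyline points="99.866,90.347 18.306,60.928 46.778,61.859 56.577,97.469" fill="none" stroke="#ff00ff"/>
  <polygon points="23.271,38.970 66.095,38.970 66.095,93.645 23.271,93.645" fill="none" stroke="#ff00ff"/>
  <polygon points="67.795,124.261 68.546,131.468 62.679,135.723 56.061,132.769 55.310,125.562 61.177,121.307" fill="none" stroke="#0000ff"/>
</svg>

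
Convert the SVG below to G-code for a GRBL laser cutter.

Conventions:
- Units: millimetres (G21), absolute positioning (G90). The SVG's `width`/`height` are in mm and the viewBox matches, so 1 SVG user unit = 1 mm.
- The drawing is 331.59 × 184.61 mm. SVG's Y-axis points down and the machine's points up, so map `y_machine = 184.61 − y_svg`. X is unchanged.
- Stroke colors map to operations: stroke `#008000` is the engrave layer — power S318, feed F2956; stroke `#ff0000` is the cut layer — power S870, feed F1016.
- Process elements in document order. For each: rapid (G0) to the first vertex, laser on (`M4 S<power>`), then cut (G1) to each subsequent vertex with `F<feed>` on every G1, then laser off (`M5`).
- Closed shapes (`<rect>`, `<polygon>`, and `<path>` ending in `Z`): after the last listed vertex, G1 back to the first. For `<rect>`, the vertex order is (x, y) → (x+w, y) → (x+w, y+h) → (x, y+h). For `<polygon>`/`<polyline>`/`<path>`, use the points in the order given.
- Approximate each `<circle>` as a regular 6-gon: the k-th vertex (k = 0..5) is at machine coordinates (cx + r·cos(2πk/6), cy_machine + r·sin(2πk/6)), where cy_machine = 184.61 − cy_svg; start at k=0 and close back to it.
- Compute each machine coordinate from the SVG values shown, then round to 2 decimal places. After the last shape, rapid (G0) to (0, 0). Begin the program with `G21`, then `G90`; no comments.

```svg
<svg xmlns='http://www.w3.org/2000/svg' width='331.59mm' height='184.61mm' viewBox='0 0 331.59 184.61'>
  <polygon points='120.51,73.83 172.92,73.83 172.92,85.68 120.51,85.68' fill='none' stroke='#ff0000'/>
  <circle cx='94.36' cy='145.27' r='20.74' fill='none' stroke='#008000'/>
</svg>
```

Since the viewBox matches the mm dimensions, user units are millimetres directly. The only transform is the Y-flip y_m = 184.61 − y_svg.

Shape 1 is a rectangle drawn with `<polygon>`. Its stroke #ff0000 means cut at S870, F1016. After flipping Y the toolpath is (120.51,110.78) → (172.92,110.78) → (172.92,98.93) → (120.51,98.93) → (120.51,110.78), returning to the start.

Shape 2 is a circle drawn with `<circle>`. Its stroke #008000 means engrave at S318, F2956. After flipping Y the toolpath is (115.10,39.34) → (104.73,57.30) → (83.99,57.30) → (73.62,39.34) → (83.99,21.38) → (104.73,21.38) → (115.10,39.34), returning to the start.

G21
G90
G0 X120.51 Y110.78
M4 S870
G1 X172.92 Y110.78 F1016
G1 X172.92 Y98.93 F1016
G1 X120.51 Y98.93 F1016
G1 X120.51 Y110.78 F1016
M5
G0 X115.10 Y39.34
M4 S318
G1 X104.73 Y57.30 F2956
G1 X83.99 Y57.30 F2956
G1 X73.62 Y39.34 F2956
G1 X83.99 Y21.38 F2956
G1 X104.73 Y21.38 F2956
G1 X115.10 Y39.34 F2956
M5
G0 X0.00 Y0.00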